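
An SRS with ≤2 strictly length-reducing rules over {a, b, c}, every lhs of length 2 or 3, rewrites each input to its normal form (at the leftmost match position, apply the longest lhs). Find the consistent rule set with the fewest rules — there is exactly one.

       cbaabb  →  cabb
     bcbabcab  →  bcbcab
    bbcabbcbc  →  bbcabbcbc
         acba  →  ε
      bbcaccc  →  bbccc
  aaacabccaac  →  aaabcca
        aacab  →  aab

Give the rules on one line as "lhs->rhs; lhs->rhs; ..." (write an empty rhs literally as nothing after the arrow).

ac->; ba->

  | cbaabb => cabb
  | bcbabcab => bcbcab
  | bbcabbcbc
  | acba => ba => ε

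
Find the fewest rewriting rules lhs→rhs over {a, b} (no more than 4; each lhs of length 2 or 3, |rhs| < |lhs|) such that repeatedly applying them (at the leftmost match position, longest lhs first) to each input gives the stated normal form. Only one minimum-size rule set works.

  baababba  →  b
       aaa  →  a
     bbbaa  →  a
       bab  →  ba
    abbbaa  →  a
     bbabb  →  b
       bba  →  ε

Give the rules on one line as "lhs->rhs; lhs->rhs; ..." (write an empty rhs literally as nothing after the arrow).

  | baababba => babba => baba => baa => b
  | aaa => a
  | bbbaa => abaa => aaa => a
  | bab => ba

aa->; aab->; ab->a; bb->a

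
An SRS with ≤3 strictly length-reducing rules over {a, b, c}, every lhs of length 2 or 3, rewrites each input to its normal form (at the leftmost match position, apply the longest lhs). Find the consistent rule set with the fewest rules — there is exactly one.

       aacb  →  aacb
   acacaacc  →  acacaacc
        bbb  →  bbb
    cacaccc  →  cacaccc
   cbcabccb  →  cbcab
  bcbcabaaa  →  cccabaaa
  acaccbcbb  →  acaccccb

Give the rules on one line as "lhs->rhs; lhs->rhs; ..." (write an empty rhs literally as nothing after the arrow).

bcb->cc; bcc->

  | aacb
  | acacaacc
  | bbb
  | cacaccc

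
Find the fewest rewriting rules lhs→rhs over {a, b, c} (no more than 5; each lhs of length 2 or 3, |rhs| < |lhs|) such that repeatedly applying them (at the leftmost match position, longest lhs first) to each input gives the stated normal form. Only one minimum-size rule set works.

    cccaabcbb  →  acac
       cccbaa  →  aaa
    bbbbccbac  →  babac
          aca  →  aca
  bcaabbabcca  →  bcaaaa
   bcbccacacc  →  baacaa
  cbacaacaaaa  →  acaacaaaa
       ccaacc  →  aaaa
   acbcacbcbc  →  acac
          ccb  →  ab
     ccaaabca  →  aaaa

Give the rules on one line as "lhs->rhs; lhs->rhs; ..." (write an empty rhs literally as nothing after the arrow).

  | cccaabcbb => acaabcbb => acabb => acac
  | cccbaa => acbaa => aaa
  | bbbbccbac => cbbccbac => bccbac => babac
  | aca

abc->; bb->c; cb->; cc->a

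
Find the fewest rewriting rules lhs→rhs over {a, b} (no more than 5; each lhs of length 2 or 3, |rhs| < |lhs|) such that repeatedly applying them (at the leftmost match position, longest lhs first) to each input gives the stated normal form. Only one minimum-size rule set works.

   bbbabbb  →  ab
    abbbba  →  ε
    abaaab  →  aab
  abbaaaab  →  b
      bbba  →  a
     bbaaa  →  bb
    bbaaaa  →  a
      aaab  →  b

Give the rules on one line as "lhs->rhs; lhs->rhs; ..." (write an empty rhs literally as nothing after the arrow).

aaa->bb; aba->; ba->a; bbb->b

  | bbbabbb => babbb => abbb => ab
  | abbbba => abba => aba => ε
  | abaaab => aab
  | abbaaaab => abaaaab => aaab => bbb => b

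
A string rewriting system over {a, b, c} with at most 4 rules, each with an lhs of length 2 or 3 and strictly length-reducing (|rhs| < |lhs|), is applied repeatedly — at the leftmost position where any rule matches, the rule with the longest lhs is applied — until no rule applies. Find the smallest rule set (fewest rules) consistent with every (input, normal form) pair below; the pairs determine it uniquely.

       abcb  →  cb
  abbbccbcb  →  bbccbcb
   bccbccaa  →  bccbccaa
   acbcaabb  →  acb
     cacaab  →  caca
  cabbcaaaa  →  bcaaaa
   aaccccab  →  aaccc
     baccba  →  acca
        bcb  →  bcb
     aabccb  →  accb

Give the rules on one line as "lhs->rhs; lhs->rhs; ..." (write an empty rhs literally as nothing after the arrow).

  | abcb => cb
  | abbbccbcb => bbccbcb
  | bccbccaa
  | acbcaabb => acbcab => acb

ab->; ba->a; cab->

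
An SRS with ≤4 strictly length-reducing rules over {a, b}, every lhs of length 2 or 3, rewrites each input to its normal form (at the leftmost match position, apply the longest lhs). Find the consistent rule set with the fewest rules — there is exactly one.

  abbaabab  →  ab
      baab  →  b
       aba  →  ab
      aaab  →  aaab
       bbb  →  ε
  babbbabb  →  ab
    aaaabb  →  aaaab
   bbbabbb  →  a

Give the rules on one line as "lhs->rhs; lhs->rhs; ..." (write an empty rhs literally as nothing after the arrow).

ba->b; bab->b; bb->b; bbb->

  | abbaabab => abaabab => ababab => abab => ab
  | baab => bab => b
  | aba => ab
  | aaab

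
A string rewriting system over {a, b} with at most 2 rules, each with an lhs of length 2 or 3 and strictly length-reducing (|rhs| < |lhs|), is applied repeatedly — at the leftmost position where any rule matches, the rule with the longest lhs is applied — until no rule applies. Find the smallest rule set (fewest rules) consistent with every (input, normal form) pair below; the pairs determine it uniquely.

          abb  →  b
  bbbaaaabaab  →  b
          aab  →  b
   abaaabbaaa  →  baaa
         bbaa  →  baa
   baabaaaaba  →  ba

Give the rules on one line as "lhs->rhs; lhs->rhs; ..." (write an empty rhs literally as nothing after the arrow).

ab->b; bb->b

  | abb => bb => b
  | bbbaaaabaab => bbaaaabaab => baaaabaab => baaabaab => baabaab => babaab => bbaab => baab => bab => bb => b
  | aab => ab => b
  | abaaabbaaa => baaabbaaa => baabbaaa => babbaaa => bbbaaa => bbaaa => baaa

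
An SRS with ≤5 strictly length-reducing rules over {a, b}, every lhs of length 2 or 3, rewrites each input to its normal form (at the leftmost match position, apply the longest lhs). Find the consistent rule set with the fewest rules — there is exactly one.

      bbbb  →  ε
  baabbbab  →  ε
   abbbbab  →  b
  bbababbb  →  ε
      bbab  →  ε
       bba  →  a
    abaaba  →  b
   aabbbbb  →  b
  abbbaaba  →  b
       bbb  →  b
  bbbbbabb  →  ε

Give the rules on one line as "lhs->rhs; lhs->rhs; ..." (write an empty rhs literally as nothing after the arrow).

aa->b; aab->a; ab->; bb->

  | bbbb => bb => ε
  | baabbbab => babbab => bbab => ab => ε
  | abbbbab => bbbab => bab => b
  | bbababbb => ababbb => abbb => bb => ε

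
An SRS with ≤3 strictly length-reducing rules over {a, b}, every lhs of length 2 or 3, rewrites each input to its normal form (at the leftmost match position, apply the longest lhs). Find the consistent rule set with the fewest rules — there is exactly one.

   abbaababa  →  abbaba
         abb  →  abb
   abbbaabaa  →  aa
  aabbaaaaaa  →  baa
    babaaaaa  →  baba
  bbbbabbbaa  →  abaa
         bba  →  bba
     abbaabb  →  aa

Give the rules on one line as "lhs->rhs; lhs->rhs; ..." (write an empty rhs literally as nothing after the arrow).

  | abbaababa => abbaba
  | abb
  | abbbaabaa => aaaabaa => aabaa => aa
  | aabbaaaaaa => baaaaaa => baaaa => baa

aaa->a; aab->; bbb->a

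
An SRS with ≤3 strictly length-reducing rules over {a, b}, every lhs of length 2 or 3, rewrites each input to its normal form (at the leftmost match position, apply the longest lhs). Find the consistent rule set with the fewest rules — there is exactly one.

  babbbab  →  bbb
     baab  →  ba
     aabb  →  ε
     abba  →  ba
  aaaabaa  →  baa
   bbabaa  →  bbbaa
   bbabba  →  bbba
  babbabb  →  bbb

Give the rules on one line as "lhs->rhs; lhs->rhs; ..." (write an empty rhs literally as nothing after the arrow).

ab->; aba->ba

  | babbbab => bbbab => bbb
  | baab => ba
  | aabb => ab => ε
  | abba => ba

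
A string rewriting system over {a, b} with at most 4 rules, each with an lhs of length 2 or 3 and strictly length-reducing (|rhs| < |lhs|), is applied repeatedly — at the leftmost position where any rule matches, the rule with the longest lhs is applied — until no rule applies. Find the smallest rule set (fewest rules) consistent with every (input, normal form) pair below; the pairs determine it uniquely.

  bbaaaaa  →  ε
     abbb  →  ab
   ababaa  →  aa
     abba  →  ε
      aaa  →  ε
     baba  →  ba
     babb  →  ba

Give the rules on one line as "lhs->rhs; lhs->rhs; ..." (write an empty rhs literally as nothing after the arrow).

aaa->; aba->a; bb->; bba->aa

  | bbaaaaa => aaaaaa => aaa => ε
  | abbb => ab
  | ababaa => abaa => aa
  | abba => aaa => ε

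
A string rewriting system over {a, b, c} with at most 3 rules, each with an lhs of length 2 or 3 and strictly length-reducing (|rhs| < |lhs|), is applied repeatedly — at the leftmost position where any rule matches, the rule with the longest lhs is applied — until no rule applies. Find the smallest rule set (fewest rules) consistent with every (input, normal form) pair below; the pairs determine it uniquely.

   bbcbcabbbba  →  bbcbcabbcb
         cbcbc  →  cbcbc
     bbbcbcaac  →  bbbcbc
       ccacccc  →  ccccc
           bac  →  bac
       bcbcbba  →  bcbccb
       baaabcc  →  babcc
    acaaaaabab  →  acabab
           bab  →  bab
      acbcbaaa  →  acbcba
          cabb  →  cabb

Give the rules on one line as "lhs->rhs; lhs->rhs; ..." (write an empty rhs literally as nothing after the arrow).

aa->a; bba->cb; cac->c

  | bbcbcabbbba => bbcbcabbcb
  | cbcbc
  | bbbcbcaac => bbbcbcac => bbbcbc
  | ccacccc => ccccc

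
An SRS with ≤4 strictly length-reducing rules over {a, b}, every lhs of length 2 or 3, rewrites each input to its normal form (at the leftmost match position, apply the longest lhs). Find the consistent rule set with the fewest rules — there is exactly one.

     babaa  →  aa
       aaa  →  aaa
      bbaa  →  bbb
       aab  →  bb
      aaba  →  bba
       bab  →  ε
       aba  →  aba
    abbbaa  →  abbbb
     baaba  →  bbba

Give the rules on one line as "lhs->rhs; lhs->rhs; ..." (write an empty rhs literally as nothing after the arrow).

  | babaa => aa
  | aaa
  | bbaa => bbb
  | aab => bb

aab->bb; baa->bb; bab->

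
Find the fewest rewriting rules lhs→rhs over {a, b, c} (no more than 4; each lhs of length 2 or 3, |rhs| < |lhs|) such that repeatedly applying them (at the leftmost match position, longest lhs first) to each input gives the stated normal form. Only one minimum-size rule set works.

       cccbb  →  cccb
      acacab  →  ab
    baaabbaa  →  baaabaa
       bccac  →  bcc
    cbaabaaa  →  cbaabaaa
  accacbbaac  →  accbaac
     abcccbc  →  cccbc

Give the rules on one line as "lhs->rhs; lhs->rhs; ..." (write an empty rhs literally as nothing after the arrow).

abc->c; bb->b; ca->

  | cccbb => cccb
  | acacab => acab => ab
  | baaabbaa => baaabaa
  | bccac => bcc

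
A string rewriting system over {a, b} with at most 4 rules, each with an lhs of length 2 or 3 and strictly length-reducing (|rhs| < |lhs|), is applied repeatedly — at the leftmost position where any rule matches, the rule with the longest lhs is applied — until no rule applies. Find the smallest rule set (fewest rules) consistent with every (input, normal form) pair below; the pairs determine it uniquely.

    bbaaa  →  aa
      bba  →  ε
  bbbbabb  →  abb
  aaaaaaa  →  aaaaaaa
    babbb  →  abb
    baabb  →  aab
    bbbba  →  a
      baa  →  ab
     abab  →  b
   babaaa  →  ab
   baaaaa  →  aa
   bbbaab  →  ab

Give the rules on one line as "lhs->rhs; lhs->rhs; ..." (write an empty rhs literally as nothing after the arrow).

aba->; baa->ab; bba->; bbb->ab

  | bbaaa => aa
  | bba => ε
  | bbbbabb => abbabb => abb
  | aaaaaaa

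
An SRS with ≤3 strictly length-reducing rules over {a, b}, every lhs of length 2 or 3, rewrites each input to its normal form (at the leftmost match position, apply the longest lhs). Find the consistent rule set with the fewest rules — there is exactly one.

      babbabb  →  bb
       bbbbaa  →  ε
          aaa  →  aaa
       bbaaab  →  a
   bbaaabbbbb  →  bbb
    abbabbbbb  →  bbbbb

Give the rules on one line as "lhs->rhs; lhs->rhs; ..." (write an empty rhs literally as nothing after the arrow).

  | babbabb => bbabb => bb
  | bbbbaa => bba => ε
  | aaa
  | bbaaab => aab => a

ab->; bba->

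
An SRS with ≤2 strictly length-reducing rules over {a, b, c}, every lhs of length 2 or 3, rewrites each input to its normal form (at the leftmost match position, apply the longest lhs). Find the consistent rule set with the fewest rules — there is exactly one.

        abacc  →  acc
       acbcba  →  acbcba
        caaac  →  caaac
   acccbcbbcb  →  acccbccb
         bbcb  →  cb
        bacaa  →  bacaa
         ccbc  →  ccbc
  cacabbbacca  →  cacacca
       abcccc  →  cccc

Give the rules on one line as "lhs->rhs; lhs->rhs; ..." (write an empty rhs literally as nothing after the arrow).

ab->; bb->

  | abacc => acc
  | acbcba
  | caaac
  | acccbcbbcb => acccbccb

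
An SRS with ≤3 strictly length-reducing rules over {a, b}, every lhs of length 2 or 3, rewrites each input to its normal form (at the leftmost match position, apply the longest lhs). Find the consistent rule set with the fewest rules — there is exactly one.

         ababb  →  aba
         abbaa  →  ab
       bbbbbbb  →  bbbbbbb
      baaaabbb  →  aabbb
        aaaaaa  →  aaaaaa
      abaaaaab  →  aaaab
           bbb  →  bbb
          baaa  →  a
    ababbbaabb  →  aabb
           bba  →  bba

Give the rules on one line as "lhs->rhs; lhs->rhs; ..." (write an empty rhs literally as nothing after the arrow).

  | ababb => abab => aba
  | abbaa => ab
  | bbbbbbb
  | baaaabbb => aabbb

baa->; bab->ba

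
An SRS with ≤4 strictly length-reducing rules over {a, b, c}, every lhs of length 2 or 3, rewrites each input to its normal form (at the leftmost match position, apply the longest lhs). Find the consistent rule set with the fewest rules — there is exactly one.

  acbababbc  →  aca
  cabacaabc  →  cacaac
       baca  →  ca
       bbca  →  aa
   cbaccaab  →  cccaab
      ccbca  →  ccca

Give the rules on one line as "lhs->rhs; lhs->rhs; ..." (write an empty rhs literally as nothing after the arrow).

  | acbababbc => acbabbc => acbbc => aca
  | cabacaabc => cacaabc => cacaac
  | baca => ca
  | bbca => aa

ba->; bbc->a; bc->c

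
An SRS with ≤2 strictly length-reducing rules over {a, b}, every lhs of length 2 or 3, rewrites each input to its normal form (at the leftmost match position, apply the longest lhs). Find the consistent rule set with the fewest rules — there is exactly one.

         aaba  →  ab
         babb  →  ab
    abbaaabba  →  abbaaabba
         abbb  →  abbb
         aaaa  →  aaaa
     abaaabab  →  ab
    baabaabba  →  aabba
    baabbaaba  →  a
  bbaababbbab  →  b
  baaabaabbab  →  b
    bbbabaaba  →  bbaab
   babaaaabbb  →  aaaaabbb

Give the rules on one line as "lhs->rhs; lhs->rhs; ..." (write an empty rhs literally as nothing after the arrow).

  | aaba => ab
  | babb => ab
  | abbaaabba
  | abbb

aba->b; bab->a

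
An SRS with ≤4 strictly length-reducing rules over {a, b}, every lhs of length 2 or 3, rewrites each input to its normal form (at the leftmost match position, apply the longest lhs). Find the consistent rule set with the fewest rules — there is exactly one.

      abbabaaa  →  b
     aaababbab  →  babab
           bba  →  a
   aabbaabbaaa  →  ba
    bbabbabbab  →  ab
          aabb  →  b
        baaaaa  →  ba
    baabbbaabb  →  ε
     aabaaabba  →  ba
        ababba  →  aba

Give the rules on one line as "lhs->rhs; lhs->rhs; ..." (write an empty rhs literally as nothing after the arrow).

aa->b; abb->; baa->; bb->

  | abbabaaa => abaaa => aa => b
  | aaababbab => bababbab => babab
  | bba => a
  | aabbaabbaaa => bbbaabbaaa => baabbaaa => bbaaa => aaa => ba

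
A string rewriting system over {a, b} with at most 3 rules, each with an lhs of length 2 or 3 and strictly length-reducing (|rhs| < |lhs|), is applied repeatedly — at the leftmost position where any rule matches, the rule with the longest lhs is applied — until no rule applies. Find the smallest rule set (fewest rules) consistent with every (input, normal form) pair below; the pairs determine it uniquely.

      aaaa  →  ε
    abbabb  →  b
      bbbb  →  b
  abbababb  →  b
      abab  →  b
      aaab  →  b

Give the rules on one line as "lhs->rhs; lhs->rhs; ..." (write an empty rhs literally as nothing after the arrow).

aa->; ab->b; bb->b

  | aaaa => aa => ε
  | abbabb => bbabb => babb => bbb => bb => b
  | bbbb => bbb => bb => b
  | abbababb => bbababb => bababb => bbabb => babb => bbb => bb => b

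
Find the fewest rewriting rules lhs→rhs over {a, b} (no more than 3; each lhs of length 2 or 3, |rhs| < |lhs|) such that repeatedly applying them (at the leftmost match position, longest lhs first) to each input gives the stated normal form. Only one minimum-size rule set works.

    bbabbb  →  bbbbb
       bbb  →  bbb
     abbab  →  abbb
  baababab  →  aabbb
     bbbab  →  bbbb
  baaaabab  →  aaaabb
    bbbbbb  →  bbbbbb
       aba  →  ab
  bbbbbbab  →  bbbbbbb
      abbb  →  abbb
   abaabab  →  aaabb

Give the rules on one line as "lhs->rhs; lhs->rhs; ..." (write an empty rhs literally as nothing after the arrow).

  | bbabbb => bbbbb
  | bbb
  | abbab => abbb
  | baababab => aababab => aabbab => aabbb

ba->b; baa->aa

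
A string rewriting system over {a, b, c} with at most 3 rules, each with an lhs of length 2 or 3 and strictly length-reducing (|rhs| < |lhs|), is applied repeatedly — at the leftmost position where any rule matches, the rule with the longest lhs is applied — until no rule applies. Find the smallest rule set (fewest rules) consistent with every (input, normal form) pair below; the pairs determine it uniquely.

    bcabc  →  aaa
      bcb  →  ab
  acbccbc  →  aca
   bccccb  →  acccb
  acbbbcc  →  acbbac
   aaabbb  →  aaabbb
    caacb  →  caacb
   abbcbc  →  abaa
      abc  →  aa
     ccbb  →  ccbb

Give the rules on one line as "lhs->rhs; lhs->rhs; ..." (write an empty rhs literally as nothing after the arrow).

bc->a; cac->c

  | bcabc => aabc => aaa
  | bcb => ab
  | acbccbc => acacbc => acbc => aca
  | bccccb => acccb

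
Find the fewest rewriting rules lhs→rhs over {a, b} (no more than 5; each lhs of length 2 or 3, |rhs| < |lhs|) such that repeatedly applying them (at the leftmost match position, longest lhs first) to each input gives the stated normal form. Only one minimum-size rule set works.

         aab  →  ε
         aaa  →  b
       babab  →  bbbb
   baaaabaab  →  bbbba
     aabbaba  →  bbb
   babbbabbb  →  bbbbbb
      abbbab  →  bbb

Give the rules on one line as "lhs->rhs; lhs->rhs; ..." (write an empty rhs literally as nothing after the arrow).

aaa->b; aab->; ab->a; aba->bb

  | aab => ε
  | aaa => b
  | babab => bbbb
  | baaaabaab => bbabaab => bbbbab => bbbba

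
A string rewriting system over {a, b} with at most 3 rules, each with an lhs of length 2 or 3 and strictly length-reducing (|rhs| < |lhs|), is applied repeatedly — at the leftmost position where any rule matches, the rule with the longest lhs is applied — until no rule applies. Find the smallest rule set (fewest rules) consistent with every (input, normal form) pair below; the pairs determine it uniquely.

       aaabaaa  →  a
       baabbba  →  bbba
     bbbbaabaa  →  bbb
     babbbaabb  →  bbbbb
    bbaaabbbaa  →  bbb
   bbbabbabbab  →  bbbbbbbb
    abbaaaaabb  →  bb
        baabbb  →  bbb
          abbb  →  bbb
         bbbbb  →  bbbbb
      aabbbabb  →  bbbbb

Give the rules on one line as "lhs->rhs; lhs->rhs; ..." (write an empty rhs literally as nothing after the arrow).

  | aaabaaa => aabaaa => abaaa => baaa => a
  | baabbba => bbba
  | bbbbaabaa => bbbbaa => bbb
  | babbbaabb => bbbbaabb => bbbbb

ab->b; baa->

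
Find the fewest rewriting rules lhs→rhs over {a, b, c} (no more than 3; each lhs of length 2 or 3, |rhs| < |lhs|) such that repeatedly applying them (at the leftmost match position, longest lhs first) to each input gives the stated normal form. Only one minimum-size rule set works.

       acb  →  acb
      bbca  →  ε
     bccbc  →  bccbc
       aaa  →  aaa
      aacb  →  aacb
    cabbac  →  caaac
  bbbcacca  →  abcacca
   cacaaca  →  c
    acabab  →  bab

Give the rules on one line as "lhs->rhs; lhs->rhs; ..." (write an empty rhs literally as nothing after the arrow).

aca->; bb->a

  | acb
  | bbca => aca => ε
  | bccbc
  | aaa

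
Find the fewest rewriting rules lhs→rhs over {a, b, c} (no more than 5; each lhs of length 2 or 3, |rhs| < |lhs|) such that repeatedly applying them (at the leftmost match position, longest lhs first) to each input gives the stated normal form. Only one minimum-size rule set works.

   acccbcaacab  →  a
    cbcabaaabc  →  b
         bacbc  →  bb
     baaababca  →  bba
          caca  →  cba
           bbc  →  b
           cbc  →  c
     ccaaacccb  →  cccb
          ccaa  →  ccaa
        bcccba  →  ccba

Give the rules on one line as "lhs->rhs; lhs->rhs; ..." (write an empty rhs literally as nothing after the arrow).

ab->b; ac->b; bc->; cbb->a

  | acccbcaacab => bccbcaacab => cbcaacab => caacab => cabab => cbab => cbb => a
  | cbcabaaabc => cabaaabc => cbaaabc => cbaabc => cbabc => cbbc => ac => b
  | bacbc => bbbc => bb
  | baaababca => baababca => bababca => bbabca => bbbca => bba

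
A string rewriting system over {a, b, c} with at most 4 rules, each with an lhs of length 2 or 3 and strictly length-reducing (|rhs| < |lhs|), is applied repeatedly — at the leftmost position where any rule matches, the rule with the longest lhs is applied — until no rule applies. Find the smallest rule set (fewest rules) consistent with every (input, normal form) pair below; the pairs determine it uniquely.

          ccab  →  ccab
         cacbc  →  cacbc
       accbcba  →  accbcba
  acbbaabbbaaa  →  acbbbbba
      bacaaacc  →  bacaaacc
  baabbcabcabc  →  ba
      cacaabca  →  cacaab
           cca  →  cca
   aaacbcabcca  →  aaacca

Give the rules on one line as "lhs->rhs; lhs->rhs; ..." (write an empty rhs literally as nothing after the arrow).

  | ccab
  | cacbc
  | accbcba
  | acbbaabbbaaa => acbbbbbaaa => acbbbbba

baa->b; bbc->; bca->b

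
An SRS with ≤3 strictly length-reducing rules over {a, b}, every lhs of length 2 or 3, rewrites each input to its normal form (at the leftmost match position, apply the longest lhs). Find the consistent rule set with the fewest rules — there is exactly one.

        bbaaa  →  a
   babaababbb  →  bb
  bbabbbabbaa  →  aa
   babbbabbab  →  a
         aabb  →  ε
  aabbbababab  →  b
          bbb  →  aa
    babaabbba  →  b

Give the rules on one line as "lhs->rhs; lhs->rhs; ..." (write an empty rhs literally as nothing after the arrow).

  | bbaaa => baa => a
  | babaababbb => baababbb => ababbb => abbb => bb
  | bbabbbabbaa => bbbbabbaa => aababbaa => aabbaa => abaa => aa
  | babbbabbab => bbbabbab => aaabbab => aabab => aab => a

ab->; ba->; bbb->aa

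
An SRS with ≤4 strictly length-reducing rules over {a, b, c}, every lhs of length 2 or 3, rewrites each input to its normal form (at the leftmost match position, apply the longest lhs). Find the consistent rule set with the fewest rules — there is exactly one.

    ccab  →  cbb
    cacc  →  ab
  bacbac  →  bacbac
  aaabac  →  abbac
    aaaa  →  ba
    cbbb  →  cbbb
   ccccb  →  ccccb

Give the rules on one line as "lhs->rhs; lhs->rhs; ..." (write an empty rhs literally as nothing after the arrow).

  | ccab => cbb
  | cacc => bcc => ab
  | bacbac
  | aaabac => abbac

aaa->ab; aba->ba; bcc->ab; ca->b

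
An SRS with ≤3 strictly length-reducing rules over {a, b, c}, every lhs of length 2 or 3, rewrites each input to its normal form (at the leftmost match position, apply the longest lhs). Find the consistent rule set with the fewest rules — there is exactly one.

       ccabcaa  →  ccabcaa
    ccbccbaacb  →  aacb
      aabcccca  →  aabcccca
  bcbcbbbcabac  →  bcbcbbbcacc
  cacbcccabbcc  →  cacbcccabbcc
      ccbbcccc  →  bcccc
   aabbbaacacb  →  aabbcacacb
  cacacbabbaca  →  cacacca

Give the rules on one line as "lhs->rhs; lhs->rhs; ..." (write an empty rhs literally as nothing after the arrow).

  | ccabcaa
  | ccbccbaacb => ccbaacb => aacb
  | aabcccca
  | bcbcbbbcabac => bcbcbbbcacc

ba->c; ccb->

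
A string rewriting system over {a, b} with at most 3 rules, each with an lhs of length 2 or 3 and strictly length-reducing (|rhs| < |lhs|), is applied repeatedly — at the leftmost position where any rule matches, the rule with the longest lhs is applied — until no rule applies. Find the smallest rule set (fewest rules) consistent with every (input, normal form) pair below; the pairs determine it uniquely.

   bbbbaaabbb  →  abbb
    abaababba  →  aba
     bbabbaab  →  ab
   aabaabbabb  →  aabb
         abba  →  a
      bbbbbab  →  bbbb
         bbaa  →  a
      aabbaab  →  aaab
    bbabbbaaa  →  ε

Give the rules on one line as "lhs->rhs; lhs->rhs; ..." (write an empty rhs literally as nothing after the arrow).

  | bbbbaaabbb => bbaabbb => abbb
  | abaababba => ababba => aba
  | bbabbaab => bbaab => ab
  | aabaabbabb => aabbabb => aabb

baa->; bba->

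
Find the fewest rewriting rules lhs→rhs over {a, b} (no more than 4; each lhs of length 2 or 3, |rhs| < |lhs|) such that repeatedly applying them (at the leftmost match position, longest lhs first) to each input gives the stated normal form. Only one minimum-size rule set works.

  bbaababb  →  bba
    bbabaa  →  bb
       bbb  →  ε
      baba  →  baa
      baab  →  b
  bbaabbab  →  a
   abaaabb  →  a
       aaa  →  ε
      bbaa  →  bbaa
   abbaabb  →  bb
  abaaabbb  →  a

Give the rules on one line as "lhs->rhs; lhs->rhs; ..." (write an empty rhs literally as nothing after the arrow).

  | bbaababb => bbabb => bbab => bba
  | bbabaa => bbaaa => bb
  | bbb => ε
  | baba => baa

aaa->; aab->; ab->a; bbb->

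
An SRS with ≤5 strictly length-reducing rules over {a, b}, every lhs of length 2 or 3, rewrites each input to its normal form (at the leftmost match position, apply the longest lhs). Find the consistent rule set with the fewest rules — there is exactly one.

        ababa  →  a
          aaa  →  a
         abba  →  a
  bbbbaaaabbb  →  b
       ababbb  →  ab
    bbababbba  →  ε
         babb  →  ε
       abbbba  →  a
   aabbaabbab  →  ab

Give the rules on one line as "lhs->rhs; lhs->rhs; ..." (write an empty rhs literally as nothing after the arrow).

  | ababa => aba => a
  | aaa => aa => a
  | abba => abb => a
  | bbbbaaaabbb => bbaaaabbb => bbaaabbb => bbaabbb => bbabbb => bbbbb => bbb => b

aa->a; ba->; bb->; bba->bb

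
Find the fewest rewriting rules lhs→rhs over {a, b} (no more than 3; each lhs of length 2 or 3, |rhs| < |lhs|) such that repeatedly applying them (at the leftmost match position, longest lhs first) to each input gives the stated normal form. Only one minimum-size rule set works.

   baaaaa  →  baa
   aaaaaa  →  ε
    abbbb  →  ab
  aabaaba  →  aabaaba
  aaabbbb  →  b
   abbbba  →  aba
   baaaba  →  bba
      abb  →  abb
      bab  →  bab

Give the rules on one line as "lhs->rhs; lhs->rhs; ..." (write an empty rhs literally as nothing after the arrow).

  | baaaaa => baa
  | aaaaaa => aaa => ε
  | abbbb => ab
  | aabaaba

aaa->; bbb->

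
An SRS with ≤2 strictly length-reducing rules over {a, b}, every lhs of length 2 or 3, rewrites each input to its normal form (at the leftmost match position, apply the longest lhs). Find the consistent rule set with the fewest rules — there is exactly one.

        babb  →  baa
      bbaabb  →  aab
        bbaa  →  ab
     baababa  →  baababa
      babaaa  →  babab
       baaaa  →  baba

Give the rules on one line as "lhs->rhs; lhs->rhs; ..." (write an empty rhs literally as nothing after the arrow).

aaa->ab; bb->a

  | babb => baa
  | bbaabb => aaabb => abbb => aab
  | bbaa => aaa => ab
  | baababa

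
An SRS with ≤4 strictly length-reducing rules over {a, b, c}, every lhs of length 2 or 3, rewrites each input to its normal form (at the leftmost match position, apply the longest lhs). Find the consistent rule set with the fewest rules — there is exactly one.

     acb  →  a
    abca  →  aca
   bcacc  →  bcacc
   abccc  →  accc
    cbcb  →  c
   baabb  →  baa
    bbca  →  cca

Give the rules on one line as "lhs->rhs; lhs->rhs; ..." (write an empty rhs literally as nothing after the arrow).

  | acb => ab => a
  | abca => aca
  | bcacc
  | abccc => accc

ab->a; bb->c; cb->b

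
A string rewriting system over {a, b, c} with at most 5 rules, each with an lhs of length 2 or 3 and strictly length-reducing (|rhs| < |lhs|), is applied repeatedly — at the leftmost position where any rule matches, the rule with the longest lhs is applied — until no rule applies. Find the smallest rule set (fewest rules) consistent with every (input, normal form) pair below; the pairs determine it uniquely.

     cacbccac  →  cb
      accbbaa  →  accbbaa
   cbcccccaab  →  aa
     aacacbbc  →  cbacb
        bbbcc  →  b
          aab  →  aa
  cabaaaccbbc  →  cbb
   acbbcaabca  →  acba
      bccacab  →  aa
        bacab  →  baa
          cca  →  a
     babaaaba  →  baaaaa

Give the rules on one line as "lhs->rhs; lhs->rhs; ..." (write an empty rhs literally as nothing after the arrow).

  | cacbccac => acbccac => accac => acac => aac => cb
  | accbbaa
  | cbcccccaab => cccccaab => ccccaab => cccaab => ccaab => caab => aab => aa
  | aacacbbc => cbacbbc => cbacb

aac->cb; ab->a; bc->; ca->a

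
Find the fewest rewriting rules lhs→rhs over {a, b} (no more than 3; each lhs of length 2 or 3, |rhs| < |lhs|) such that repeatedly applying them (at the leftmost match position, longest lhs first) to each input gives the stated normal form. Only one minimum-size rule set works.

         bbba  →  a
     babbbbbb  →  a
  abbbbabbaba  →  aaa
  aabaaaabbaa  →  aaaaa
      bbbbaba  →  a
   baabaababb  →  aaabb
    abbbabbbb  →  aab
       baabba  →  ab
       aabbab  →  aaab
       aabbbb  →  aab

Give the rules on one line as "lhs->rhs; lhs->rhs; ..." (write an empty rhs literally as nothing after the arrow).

ba->; bab->ab; bbb->

  | bbba => a
  | babbbbbb => abbbbbb => abbb => a
  | abbbbabbaba => ababbaba => aabbaba => aababa => aaaba => aaa
  | aabaaaabbaa => aaaaabbaa => aaaaaba => aaaaa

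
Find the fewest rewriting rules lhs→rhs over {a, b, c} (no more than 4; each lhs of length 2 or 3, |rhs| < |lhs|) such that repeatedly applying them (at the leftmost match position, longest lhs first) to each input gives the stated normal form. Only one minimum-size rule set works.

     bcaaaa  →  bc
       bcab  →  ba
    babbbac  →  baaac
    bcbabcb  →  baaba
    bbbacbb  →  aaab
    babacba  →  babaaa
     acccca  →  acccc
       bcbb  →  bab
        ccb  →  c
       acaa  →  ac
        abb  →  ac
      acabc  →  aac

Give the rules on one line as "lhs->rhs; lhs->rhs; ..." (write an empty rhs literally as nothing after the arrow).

bb->c; ca->c; cb->a

  | bcaaaa => bcaaa => bcaa => bca => bc
  | bcab => bcb => ba
  | babbbac => bacbac => baaac
  | bcbabcb => baabcb => baaba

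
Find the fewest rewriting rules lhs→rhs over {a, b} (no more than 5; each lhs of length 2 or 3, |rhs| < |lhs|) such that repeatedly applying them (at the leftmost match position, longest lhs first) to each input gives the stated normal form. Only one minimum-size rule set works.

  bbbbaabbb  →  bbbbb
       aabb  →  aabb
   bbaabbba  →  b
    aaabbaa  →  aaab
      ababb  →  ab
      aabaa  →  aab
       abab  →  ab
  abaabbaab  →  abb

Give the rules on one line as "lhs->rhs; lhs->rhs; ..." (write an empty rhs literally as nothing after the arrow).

  | bbbbaabbb => bbbabbb => bbbbb
  | aabb
  | bbaabbba => babbba => babba => baba => baa => b
  | aaabbaa => aaaba => aaab

ba->b; baa->b; bab->ba; bba->b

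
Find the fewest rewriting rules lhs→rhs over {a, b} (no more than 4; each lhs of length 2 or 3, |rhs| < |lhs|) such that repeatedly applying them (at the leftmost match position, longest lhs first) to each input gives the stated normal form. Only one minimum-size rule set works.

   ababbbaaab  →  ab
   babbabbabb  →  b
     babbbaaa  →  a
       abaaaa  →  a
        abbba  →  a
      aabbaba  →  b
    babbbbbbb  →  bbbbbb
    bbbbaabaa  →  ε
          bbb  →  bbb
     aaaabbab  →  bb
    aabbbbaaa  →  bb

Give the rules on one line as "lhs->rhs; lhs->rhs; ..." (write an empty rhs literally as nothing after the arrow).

aa->b; abb->a; ba->; bab->

  | ababbbaaab => abbaaab => aaaab => baab => ab
  | babbabbabb => babbabb => babb => b
  | babbbaaa => bbaaa => baa => a
  | abaaaa => aaaa => baa => a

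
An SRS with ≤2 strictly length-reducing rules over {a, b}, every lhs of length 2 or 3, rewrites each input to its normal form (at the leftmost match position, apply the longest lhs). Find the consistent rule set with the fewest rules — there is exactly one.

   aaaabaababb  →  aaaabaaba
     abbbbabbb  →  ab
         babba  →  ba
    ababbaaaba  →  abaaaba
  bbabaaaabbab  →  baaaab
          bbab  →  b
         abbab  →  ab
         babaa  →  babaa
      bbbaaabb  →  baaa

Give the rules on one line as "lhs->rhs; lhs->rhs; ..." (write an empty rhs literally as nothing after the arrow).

  | aaaabaababb => aaaabaaba
  | abbbbabbb => abbabbb => abbb => ab
  | babba => ba
  | ababbaaaba => abaaaba

bb->; bba->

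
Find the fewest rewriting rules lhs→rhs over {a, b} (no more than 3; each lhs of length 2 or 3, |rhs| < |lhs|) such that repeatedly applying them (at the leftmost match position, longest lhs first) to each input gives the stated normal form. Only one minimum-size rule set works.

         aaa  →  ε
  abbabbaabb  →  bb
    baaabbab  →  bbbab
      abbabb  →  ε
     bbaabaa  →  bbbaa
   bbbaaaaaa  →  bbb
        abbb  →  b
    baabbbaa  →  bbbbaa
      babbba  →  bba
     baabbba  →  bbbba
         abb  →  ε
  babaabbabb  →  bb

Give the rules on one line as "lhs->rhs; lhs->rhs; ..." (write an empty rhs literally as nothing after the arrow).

  | aaa => ε
  | abbabbaabb => abbaabb => aabb => bb
  | baaabbab => bbbab
  | abbabb => abb => ε

aaa->; aab->b; abb->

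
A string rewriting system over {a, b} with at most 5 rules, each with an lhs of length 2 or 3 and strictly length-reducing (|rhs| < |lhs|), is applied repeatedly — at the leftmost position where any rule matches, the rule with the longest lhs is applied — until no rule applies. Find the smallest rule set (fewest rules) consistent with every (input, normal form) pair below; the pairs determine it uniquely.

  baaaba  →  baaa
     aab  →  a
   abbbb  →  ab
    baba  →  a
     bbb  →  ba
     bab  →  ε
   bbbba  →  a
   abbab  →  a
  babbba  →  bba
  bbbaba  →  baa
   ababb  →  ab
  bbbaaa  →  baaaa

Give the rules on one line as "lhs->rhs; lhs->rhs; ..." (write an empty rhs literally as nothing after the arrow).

aab->a; abb->ab; bab->; bbb->ba

  | baaaba => baaa
  | aab => a
  | abbbb => abbb => abb => ab
  | baba => a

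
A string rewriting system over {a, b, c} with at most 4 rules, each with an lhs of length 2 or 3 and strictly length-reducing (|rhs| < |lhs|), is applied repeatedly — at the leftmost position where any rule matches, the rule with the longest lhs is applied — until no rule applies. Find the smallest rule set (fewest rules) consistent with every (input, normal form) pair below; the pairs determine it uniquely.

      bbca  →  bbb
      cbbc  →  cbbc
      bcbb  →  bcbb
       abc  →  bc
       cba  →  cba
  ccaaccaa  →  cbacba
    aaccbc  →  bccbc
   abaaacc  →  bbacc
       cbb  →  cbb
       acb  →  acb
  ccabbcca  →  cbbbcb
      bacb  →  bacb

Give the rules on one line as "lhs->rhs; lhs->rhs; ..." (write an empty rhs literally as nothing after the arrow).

aa->b; ab->b; ca->b

  | bbca => bbb
  | cbbc
  | bcbb
  | abc => bc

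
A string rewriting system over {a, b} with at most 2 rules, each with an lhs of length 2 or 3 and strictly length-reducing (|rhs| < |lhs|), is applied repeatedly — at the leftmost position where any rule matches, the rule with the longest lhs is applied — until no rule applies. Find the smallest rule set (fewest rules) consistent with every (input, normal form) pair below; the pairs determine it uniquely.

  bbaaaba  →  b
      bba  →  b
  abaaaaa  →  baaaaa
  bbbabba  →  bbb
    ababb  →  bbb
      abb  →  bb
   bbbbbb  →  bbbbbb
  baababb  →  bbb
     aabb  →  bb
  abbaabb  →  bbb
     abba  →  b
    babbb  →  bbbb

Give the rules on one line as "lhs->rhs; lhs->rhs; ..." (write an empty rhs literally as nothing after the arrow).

  | bbaaaba => baaba => baba => bba => b
  | bba => b
  | abaaaaa => baaaaa
  | bbbabba => bbbba => bbb

ab->b; bba->b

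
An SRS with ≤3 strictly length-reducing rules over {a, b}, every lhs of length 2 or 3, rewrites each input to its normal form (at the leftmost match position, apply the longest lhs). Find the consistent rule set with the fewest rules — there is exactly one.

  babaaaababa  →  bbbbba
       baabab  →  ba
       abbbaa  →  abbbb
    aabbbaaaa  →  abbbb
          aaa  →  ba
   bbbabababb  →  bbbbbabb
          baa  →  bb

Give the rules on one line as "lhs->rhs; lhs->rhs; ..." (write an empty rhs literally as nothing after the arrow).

  | babaaaababa => bbaaababa => bbbababa => bbbbba
  | baabab => baab => ba
  | abbbaa => abbbb
  | aabbbaaaa => abbaaaa => abbbaa => abbbb

aa->b; aab->a; aba->b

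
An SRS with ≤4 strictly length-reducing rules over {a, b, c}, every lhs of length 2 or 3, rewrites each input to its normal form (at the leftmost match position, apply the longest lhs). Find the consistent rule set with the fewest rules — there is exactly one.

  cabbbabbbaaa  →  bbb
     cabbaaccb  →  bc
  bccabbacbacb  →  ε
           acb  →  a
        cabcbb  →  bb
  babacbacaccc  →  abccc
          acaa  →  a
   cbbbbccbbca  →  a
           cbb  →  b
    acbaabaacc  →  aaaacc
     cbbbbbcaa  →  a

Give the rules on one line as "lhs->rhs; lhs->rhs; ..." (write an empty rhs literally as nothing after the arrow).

ba->; bbc->cb; ca->b; cb->

  | cabbbabbbaaa => bbbbabbbaaa => bbbbbbaaa => bbbbbaa => bbbba => bbb
  | cabbaaccb => bbbaaccb => bbaccb => bccb => bc
  | bccabbacbacb => bcbbbacbacb => bbbacbacb => bbcbacb => cbbacb => bacb => cb => ε
  | acb => a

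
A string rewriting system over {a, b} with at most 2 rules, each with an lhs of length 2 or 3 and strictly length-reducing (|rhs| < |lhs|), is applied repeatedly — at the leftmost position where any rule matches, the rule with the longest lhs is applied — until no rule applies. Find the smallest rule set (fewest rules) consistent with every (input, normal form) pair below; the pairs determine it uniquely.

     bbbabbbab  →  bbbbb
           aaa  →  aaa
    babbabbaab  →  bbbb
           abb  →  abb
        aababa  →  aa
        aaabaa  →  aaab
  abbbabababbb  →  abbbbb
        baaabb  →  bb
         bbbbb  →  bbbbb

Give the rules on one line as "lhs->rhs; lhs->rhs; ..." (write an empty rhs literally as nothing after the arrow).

ba->; baa->b

  | bbbabbbab => bbbbbab => bbbbb
  | aaa
  | babbabbaab => bbabbaab => bbbaab => bbbb
  | abb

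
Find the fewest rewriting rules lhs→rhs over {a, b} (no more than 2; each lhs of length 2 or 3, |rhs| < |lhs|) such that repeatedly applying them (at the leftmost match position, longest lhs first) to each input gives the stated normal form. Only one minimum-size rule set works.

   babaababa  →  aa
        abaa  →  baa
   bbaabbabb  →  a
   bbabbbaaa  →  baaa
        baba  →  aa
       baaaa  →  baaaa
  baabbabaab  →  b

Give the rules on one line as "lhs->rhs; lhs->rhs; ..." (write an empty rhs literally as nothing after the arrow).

  | babaababa => bbaababa => aaababa => aababa => ababa => baba => bba => aa
  | abaa => baa
  | bbaabbabb => aaabbabb => aabbabb => abbabb => bbabb => aabb => abb => bb => a
  | bbabbbaaa => aabbbaaa => abbbaaa => bbbaaa => abaaa => baaa

ab->b; bb->a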